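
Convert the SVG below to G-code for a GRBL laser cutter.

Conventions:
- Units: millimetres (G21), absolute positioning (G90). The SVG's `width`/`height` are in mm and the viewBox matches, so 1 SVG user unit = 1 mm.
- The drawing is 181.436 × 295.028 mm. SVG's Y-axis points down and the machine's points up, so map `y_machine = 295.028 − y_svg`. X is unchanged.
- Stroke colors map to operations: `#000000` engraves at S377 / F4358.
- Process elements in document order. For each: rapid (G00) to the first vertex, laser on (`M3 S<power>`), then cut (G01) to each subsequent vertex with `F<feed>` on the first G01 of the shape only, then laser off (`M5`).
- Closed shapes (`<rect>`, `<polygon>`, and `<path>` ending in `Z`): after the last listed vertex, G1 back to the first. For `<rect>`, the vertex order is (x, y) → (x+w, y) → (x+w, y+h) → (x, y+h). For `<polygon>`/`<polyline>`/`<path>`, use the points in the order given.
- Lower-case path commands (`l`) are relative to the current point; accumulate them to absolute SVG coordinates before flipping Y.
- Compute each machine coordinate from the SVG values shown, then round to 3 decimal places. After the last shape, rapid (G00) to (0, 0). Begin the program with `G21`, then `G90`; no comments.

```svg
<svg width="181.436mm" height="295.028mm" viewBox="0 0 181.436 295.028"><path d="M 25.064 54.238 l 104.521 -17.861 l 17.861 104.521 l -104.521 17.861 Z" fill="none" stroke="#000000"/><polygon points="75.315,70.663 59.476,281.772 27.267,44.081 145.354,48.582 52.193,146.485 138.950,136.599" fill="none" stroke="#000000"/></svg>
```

Since the viewBox matches the mm dimensions, user units are millimetres directly. The only transform is the Y-flip y_m = 295.028 − y_svg.

Shape 1 is a regular polygon drawn with `<path>`. Its stroke #000000 means engrave at S377, F4358. After flipping Y the toolpath is (25.064,240.790) → (129.585,258.651) → (147.446,154.130) → (42.925,136.269) → (25.064,240.790), returning to the start.

Shape 2 is a closed polygon drawn with `<polygon>`. Its stroke #000000 means engrave at S377, F4358. After flipping Y the toolpath is (75.315,224.365) → (59.476,13.256) → (27.267,250.947) → (145.354,246.446) → (52.193,148.543) → (138.950,158.429) → (75.315,224.365), returning to the start.

G21
G90
G00 X25.064 Y240.790
M3 S377
G01 X129.585 Y258.651 F4358
G01 X147.446 Y154.130
G01 X42.925 Y136.269
G01 X25.064 Y240.790
M5
G00 X75.315 Y224.365
M3 S377
G01 X59.476 Y13.256 F4358
G01 X27.267 Y250.947
G01 X145.354 Y246.446
G01 X52.193 Y148.543
G01 X138.950 Y158.429
G01 X75.315 Y224.365
M5
G00 X0.000 Y0.000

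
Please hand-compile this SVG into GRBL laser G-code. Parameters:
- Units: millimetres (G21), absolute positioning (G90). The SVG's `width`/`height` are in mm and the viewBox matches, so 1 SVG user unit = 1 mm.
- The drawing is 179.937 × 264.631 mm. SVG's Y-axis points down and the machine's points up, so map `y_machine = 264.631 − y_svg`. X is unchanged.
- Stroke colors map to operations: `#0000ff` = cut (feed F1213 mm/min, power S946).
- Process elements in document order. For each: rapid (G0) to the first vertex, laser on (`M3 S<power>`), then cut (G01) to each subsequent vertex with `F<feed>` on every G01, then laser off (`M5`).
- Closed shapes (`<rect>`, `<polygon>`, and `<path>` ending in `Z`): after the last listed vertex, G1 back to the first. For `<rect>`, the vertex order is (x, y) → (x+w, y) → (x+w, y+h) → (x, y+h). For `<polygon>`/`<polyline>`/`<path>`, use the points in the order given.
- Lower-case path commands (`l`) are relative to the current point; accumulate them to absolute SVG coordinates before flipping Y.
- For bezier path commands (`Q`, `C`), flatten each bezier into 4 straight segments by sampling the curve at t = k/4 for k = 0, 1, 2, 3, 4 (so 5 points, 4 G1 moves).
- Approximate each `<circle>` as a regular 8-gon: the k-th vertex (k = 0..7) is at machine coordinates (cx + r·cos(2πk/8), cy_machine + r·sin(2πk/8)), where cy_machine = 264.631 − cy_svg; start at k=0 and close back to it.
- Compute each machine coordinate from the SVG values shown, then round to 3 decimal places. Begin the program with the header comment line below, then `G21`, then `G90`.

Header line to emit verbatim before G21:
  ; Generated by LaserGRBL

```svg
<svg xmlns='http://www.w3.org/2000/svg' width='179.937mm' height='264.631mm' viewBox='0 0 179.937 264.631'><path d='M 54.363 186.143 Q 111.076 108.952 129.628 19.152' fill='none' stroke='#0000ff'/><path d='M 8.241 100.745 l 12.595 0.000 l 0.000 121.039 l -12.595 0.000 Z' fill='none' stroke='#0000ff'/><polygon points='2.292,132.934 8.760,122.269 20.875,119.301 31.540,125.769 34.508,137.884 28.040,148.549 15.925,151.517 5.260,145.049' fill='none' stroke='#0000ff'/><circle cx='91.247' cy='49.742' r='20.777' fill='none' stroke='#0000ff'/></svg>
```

viewBox `0 0 179.937 264.631` with mm width/height → 1 unit = 1 mm. Flip: y_m = 264.631 − y_svg.

**Shape 1** — `<path>` quadratic bezier, stroke `#0000ff` → cut (S946, F1213). Control points (SVG): P0=(54.363,186.143), P1=(111.076,108.952), P2=(129.628,19.152); sampled at t=k/4. Machine vertices: (54.363,78.488) → (80.334,117.872) → (101.536,158.831) → (117.967,201.367) → (129.628,245.479). Open path.

**Shape 2** — `<path>` rectangle, stroke `#0000ff` → cut (S946, F1213). Machine vertices: (8.241,163.886) → (20.836,163.886) → (20.836,42.847) → (8.241,42.847) → (8.241,163.886). Closed: final G1 returns to the first vertex.

**Shape 3** — `<polygon>` regular polygon, stroke `#0000ff` → cut (S946, F1213). Machine vertices: (2.292,131.697) → (8.760,142.362) → (20.875,145.330) → (31.540,138.862) → (34.508,126.747) → (28.040,116.082) → (15.925,113.114) → (5.260,119.582) → (2.292,131.697). Closed: final G1 returns to the first vertex.

**Shape 4** — `<circle>` circle, stroke `#0000ff` → cut (S946, F1213). Machine vertices: (112.024,214.889) → (105.939,229.581) → (91.247,235.666) → (76.555,229.581) → (70.470,214.889) → (76.555,200.197) → (91.247,194.112) → (105.939,200.197) → (112.024,214.889). Closed: final G1 returns to the first vertex.

; Generated by LaserGRBL
G21
G90
G0 X54.363 Y78.488
M3 S946
G01 X80.334 Y117.872 F1213
G01 X101.536 Y158.831 F1213
G01 X117.967 Y201.367 F1213
G01 X129.628 Y245.479 F1213
M5
G0 X8.241 Y163.886
M3 S946
G01 X20.836 Y163.886 F1213
G01 X20.836 Y42.847 F1213
G01 X8.241 Y42.847 F1213
G01 X8.241 Y163.886 F1213
M5
G0 X2.292 Y131.697
M3 S946
G01 X8.760 Y142.362 F1213
G01 X20.875 Y145.330 F1213
G01 X31.540 Y138.862 F1213
G01 X34.508 Y126.747 F1213
G01 X28.040 Y116.082 F1213
G01 X15.925 Y113.114 F1213
G01 X5.260 Y119.582 F1213
G01 X2.292 Y131.697 F1213
M5
G0 X112.024 Y214.889
M3 S946
G01 X105.939 Y229.581 F1213
G01 X91.247 Y235.666 F1213
G01 X76.555 Y229.581 F1213
G01 X70.470 Y214.889 F1213
G01 X76.555 Y200.197 F1213
G01 X91.247 Y194.112 F1213
G01 X105.939 Y200.197 F1213
G01 X112.024 Y214.889 F1213
M5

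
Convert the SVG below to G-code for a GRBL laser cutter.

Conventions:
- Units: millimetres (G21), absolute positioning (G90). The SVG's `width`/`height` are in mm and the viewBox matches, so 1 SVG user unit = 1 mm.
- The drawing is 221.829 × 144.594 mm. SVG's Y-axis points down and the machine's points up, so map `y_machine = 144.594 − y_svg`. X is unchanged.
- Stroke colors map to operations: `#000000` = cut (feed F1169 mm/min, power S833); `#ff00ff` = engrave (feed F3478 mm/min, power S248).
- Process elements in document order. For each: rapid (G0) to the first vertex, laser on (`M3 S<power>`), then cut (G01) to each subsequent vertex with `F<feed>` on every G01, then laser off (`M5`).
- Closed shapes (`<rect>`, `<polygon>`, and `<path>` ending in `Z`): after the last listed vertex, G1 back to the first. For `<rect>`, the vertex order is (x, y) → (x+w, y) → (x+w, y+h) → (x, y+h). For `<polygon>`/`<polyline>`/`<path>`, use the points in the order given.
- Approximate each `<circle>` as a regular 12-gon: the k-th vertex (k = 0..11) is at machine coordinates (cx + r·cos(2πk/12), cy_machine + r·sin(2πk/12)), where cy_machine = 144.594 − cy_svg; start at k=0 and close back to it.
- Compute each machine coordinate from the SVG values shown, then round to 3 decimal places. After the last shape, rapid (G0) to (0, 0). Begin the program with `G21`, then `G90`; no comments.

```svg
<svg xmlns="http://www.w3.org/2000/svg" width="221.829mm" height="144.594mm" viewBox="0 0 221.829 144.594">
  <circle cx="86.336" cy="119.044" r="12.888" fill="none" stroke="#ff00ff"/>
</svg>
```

G21
G90
G0 X99.224 Y25.550
M3 S248
G01 X97.497 Y31.994 F3478
G01 X92.780 Y36.711 F3478
G01 X86.336 Y38.438 F3478
G01 X79.892 Y36.711 F3478
G01 X75.175 Y31.994 F3478
G01 X73.448 Y25.550 F3478
G01 X75.175 Y19.106 F3478
G01 X79.892 Y14.389 F3478
G01 X86.336 Y12.662 F3478
G01 X92.780 Y14.389 F3478
G01 X97.497 Y19.106 F3478
G01 X99.224 Y25.550 F3478
M5
G0 X0.000 Y0.000

Since the viewBox matches the mm dimensions, user units are millimetres directly. The only transform is the Y-flip y_m = 144.594 − y_svg.

Shape 1 is a circle drawn with `<circle>`. Its stroke #ff00ff means engrave at S248, F3478. After flipping Y the toolpath is (99.224,25.550) → (97.497,31.994) → (92.780,36.711) → (86.336,38.438) → (79.892,36.711) → (75.175,31.994) → (73.448,25.550) → (75.175,19.106) → (79.892,14.389) → (86.336,12.662) → (92.780,14.389) → (97.497,19.106) → (99.224,25.550), returning to the start.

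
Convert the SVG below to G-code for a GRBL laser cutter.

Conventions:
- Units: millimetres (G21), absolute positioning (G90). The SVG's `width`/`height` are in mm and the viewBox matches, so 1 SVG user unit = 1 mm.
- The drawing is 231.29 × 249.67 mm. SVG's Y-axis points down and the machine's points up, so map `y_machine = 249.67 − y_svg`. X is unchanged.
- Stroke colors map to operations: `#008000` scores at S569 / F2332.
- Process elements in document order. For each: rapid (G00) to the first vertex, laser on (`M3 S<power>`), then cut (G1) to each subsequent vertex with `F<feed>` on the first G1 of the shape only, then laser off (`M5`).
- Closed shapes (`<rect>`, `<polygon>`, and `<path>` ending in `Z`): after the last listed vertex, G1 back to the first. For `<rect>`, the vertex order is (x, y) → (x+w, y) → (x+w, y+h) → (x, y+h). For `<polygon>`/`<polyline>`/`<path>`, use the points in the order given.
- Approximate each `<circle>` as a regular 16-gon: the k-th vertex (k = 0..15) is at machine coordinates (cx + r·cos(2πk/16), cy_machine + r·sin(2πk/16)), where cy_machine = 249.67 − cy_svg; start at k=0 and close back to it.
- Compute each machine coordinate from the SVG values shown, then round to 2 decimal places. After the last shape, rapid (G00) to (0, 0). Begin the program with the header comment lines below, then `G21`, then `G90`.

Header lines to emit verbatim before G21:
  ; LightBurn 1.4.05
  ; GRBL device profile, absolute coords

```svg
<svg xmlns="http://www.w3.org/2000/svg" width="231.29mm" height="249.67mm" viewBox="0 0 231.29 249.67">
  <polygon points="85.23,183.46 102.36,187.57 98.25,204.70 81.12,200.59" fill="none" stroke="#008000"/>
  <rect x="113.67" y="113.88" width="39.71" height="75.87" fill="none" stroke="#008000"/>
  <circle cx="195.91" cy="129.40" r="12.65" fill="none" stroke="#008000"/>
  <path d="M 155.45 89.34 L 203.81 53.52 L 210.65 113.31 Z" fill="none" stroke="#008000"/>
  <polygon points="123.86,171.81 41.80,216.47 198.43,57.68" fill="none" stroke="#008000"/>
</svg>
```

viewBox `0 0 231.29 249.67` with mm width/height → 1 unit = 1 mm. Flip: y_m = 249.67 − y_svg.

**Shape 1** — `<polygon>` regular polygon, stroke `#008000` → score (S569, F2332). Machine vertices: (85.23,66.21) → (102.36,62.10) → (98.25,44.97) → (81.12,49.08) → (85.23,66.21). Closed: final G1 returns to the first vertex.

**Shape 2** — `<rect>` rectangle, stroke `#008000` → score (S569, F2332). Machine vertices: (113.67,135.79) → (153.38,135.79) → (153.38,59.92) → (113.67,59.92) → (113.67,135.79). Closed: final G1 returns to the first vertex.

**Shape 3** — `<circle>` circle, stroke `#008000` → score (S569, F2332). Machine vertices: (208.56,120.27) → (207.60,125.11) → (204.85,129.21) → (200.75,131.96) → (195.91,132.92) → (191.07,131.96) → (186.97,129.21) → (184.22,125.11) → (183.26,120.27) → (184.22,115.43) → (186.97,111.33) → (191.07,108.58) → (195.91,107.62) → (200.75,108.58) → (204.85,111.33) → (207.60,115.43) → (208.56,120.27). Closed: final G1 returns to the first vertex.

**Shape 4** — `<path>` regular polygon, stroke `#008000` → score (S569, F2332). Machine vertices: (155.45,160.33) → (203.81,196.15) → (210.65,136.36) → (155.45,160.33). Closed: final G1 returns to the first vertex.

**Shape 5** — `<polygon>` closed polygon, stroke `#008000` → score (S569, F2332). Machine vertices: (123.86,77.86) → (41.80,33.20) → (198.43,191.99) → (123.86,77.86). Closed: final G1 returns to the first vertex.

; LightBurn 1.4.05
; GRBL device profile, absolute coords
G21
G90
G00 X85.23 Y66.21
M3 S569
G1 X102.36 Y62.10 F2332
G1 X98.25 Y44.97
G1 X81.12 Y49.08
G1 X85.23 Y66.21
M5
G00 X113.67 Y135.79
M3 S569
G1 X153.38 Y135.79 F2332
G1 X153.38 Y59.92
G1 X113.67 Y59.92
G1 X113.67 Y135.79
M5
G00 X208.56 Y120.27
M3 S569
G1 X207.60 Y125.11 F2332
G1 X204.85 Y129.21
G1 X200.75 Y131.96
G1 X195.91 Y132.92
G1 X191.07 Y131.96
G1 X186.97 Y129.21
G1 X184.22 Y125.11
G1 X183.26 Y120.27
G1 X184.22 Y115.43
G1 X186.97 Y111.33
G1 X191.07 Y108.58
G1 X195.91 Y107.62
G1 X200.75 Y108.58
G1 X204.85 Y111.33
G1 X207.60 Y115.43
G1 X208.56 Y120.27
M5
G00 X155.45 Y160.33
M3 S569
G1 X203.81 Y196.15 F2332
G1 X210.65 Y136.36
G1 X155.45 Y160.33
M5
G00 X123.86 Y77.86
M3 S569
G1 X41.80 Y33.20 F2332
G1 X198.43 Y191.99
G1 X123.86 Y77.86
M5
G00 X0.00 Y0.00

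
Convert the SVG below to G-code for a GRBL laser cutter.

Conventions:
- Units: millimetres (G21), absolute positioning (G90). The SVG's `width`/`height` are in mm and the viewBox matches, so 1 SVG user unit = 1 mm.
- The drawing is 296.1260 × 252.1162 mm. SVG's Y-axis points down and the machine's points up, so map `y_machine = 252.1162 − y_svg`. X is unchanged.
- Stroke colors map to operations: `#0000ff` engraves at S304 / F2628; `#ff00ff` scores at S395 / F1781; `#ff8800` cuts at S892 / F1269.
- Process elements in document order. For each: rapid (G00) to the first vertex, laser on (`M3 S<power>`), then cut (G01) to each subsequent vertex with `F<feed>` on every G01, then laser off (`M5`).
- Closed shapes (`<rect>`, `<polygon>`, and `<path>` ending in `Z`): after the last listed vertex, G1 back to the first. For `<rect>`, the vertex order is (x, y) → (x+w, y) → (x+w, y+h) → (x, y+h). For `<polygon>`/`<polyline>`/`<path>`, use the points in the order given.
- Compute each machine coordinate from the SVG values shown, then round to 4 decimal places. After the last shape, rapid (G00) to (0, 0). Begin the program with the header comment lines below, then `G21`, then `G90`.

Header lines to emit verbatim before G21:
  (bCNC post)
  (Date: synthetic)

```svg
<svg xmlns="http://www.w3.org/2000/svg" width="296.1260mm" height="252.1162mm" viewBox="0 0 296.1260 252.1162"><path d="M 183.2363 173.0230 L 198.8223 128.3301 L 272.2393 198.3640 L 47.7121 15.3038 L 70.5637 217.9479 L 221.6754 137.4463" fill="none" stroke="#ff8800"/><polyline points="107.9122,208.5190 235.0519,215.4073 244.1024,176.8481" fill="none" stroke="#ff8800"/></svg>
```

1 u = 1 mm; y_m = 252.1162 − y.

[1] `<path>` open polyline, #ff8800→cut S892 F1269: (183.2363,79.0932) → (198.8223,123.7861) → (272.2393,53.7522) → (47.7121,236.8124) → (70.5637,34.1683) → (221.6754,114.6699)

[2] `<polyline>` open polyline, #ff8800→cut S892 F1269: (107.9122,43.5972) → (235.0519,36.7089) → (244.1024,75.2681)

(bCNC post)
(Date: synthetic)
G21
G90
G00 X183.2363 Y79.0932
M3 S892
G01 X198.8223 Y123.7861 F1269
G01 X272.2393 Y53.7522 F1269
G01 X47.7121 Y236.8124 F1269
G01 X70.5637 Y34.1683 F1269
G01 X221.6754 Y114.6699 F1269
M5
G00 X107.9122 Y43.5972
M3 S892
G01 X235.0519 Y36.7089 F1269
G01 X244.1024 Y75.2681 F1269
M5
G00 X0.0000 Y0.0000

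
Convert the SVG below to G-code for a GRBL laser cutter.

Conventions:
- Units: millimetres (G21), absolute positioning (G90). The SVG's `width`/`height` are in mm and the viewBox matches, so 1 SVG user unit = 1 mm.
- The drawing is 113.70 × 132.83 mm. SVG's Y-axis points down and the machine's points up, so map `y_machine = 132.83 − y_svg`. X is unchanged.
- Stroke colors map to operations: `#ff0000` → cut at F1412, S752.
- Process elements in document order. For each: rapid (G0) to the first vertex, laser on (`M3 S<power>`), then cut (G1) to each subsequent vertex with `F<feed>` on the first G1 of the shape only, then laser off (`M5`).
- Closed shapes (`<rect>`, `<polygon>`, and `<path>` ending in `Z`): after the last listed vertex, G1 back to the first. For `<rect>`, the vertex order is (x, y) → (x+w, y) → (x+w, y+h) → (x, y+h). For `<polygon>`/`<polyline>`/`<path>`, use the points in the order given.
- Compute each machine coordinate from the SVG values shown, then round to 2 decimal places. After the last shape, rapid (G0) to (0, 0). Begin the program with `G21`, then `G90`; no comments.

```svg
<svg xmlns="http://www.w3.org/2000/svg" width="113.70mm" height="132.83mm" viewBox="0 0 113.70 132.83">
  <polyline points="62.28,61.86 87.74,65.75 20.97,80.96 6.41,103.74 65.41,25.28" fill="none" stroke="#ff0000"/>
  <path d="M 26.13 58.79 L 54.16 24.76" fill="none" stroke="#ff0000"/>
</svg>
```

G21
G90
G0 X62.28 Y70.97
M3 S752
G1 X87.74 Y67.08 F1412
G1 X20.97 Y51.87
G1 X6.41 Y29.09
G1 X65.41 Y107.55
M5
G0 X26.13 Y74.04
M3 S752
G1 X54.16 Y108.07 F1412
M5
G0 X0.00 Y0.00

Since the viewBox matches the mm dimensions, user units are millimetres directly. The only transform is the Y-flip y_m = 132.83 − y_svg.

Shape 1 is a open polyline drawn with `<polyline>`. Its stroke #ff0000 means cut at S752, F1412. After flipping Y the toolpath is (62.28,70.97) → (87.74,67.08) → (20.97,51.87) → (6.41,29.09) → (65.41,107.55).

Shape 2 is a line segment drawn with `<path>`. Its stroke #ff0000 means cut at S752, F1412. After flipping Y the toolpath is (26.13,74.04) → (54.16,108.07).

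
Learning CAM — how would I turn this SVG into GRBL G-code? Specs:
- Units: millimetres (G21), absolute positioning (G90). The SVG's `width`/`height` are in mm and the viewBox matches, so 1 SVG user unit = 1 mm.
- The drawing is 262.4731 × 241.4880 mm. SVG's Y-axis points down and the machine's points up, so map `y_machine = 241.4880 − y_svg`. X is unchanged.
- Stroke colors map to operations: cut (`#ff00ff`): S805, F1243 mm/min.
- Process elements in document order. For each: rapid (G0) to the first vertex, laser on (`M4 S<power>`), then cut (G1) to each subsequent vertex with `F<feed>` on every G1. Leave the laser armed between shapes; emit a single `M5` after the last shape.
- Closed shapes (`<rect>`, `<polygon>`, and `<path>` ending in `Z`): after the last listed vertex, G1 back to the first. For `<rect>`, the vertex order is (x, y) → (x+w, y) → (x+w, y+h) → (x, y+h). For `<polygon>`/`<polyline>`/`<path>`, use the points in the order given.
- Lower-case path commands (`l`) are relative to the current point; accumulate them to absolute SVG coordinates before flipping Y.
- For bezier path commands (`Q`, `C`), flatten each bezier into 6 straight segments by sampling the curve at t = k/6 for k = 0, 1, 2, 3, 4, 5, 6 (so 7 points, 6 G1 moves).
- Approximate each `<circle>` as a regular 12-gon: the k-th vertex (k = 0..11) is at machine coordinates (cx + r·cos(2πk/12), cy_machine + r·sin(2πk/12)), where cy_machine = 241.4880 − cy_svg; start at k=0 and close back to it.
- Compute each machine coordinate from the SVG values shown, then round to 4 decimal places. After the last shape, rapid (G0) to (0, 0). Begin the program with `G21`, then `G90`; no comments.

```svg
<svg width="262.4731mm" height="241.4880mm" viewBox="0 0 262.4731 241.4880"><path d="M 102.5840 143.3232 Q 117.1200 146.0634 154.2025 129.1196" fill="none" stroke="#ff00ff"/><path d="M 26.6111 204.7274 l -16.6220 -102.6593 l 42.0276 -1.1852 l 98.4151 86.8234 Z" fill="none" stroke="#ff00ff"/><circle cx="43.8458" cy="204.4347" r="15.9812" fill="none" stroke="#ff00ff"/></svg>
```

1 u = 1 mm; y_m = 241.4880 − y.

[1] `<path>` quadratic bezier, #ff00ff→cut S805 F1243: (102.5840,98.1648) → (108.0556,97.7982) → (114.7798,98.5251) → (122.7566,100.3456) → (131.9860,103.2596) → (142.4680,107.2672) → (154.2025,112.3684)

[2] `<path>` closed polygon, #ff00ff→cut S805 F1243: (26.6111,36.7606) → (9.9891,139.4199) → (52.0167,140.6051) → (150.4318,53.7817) → (26.6111,36.7606) (closed)

[3] `<circle>` circle, #ff00ff→cut S805 F1243: (59.8270,37.0533) → (57.6859,45.0439) → (51.8364,50.8934) → (43.8458,53.0345) → (35.8552,50.8934) → (30.0057,45.0439) → (27.8646,37.0533) → (30.0057,29.0627) → (35.8552,23.2132) → (43.8458,21.0721) → (51.8364,23.2132) → (57.6859,29.0627) → (59.8270,37.0533) (closed)

G21
G90
G0 X102.5840 Y98.1648
M4 S805
G1 X108.0556 Y97.7982 F1243
G1 X114.7798 Y98.5251 F1243
G1 X122.7566 Y100.3456 F1243
G1 X131.9860 Y103.2596 F1243
G1 X142.4680 Y107.2672 F1243
G1 X154.2025 Y112.3684 F1243
G0 X26.6111 Y36.7606
M4 S805
G1 X9.9891 Y139.4199 F1243
G1 X52.0167 Y140.6051 F1243
G1 X150.4318 Y53.7817 F1243
G1 X26.6111 Y36.7606 F1243
G0 X59.8270 Y37.0533
M4 S805
G1 X57.6859 Y45.0439 F1243
G1 X51.8364 Y50.8934 F1243
G1 X43.8458 Y53.0345 F1243
G1 X35.8552 Y50.8934 F1243
G1 X30.0057 Y45.0439 F1243
G1 X27.8646 Y37.0533 F1243
G1 X30.0057 Y29.0627 F1243
G1 X35.8552 Y23.2132 F1243
G1 X43.8458 Y21.0721 F1243
G1 X51.8364 Y23.2132 F1243
G1 X57.6859 Y29.0627 F1243
G1 X59.8270 Y37.0533 F1243
M5
G0 X0.0000 Y0.0000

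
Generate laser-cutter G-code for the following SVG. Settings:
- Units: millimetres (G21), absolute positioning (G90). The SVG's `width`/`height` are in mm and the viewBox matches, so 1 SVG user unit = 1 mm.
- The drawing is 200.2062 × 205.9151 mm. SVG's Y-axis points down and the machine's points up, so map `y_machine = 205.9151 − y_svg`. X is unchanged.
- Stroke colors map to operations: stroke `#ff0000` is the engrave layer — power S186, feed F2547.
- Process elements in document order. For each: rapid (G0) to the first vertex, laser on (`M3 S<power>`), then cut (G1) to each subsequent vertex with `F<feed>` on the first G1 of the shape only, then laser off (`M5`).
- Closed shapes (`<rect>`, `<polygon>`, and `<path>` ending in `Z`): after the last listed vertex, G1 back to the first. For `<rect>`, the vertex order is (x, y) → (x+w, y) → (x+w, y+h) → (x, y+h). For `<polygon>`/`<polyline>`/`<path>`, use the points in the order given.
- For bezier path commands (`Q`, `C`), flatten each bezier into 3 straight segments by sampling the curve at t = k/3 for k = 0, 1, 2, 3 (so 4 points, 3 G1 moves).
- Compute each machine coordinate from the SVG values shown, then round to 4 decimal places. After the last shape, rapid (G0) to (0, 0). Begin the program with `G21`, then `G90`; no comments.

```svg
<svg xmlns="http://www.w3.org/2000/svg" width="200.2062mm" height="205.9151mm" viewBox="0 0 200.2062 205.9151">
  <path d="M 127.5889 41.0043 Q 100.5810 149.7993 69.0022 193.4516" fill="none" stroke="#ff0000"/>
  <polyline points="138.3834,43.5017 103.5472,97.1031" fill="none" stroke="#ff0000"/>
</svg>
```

Since the viewBox matches the mm dimensions, user units are millimetres directly. The only transform is the Y-flip y_m = 205.9151 − y_svg.

Shape 1 is a quadratic bezier drawn with `<path>`. Its stroke #ff0000 means engrave at S186, F2547. After flipping Y the toolpath is (127.5889,164.9108) → (109.0758,99.6189) → (89.5469,48.8031) → (69.0022,12.4635).

Shape 2 is a line segment drawn with `<polyline>`. Its stroke #ff0000 means engrave at S186, F2547. After flipping Y the toolpath is (138.3834,162.4134) → (103.5472,108.8120).

G21
G90
G0 X127.5889 Y164.9108
M3 S186
G1 X109.0758 Y99.6189 F2547
G1 X89.5469 Y48.8031
G1 X69.0022 Y12.4635
M5
G0 X138.3834 Y162.4134
M3 S186
G1 X103.5472 Y108.8120 F2547
M5
G0 X0.0000 Y0.0000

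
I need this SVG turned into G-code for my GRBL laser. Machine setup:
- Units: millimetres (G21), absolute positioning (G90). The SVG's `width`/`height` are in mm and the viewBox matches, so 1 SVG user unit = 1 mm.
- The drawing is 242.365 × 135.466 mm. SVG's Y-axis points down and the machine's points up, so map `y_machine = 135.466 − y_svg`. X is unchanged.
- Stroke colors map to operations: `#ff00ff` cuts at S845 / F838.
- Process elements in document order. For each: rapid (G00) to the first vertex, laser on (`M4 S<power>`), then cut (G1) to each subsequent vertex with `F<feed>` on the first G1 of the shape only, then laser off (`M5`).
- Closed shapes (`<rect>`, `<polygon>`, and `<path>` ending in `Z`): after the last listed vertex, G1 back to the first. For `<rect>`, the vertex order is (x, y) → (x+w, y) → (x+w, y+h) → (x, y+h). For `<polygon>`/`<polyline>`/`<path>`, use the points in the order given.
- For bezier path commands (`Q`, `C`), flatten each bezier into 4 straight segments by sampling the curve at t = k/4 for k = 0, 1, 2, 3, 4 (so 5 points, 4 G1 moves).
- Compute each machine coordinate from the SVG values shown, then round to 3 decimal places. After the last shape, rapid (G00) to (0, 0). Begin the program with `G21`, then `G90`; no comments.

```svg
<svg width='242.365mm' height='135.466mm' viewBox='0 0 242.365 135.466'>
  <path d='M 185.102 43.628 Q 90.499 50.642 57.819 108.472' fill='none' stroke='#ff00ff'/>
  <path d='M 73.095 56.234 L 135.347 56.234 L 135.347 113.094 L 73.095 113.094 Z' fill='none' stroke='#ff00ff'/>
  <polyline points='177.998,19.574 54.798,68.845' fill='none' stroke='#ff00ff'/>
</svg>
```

1 u = 1 mm; y_m = 135.466 − y.

[1] `<path>` quadratic bezier, #ff00ff→cut S845 F838: (185.102,91.838) → (141.671,85.155) → (105.980,72.120) → (78.029,52.733) → (57.819,26.994)

[2] `<path>` rectangle, #ff00ff→cut S845 F838: (73.095,79.232) → (135.347,79.232) → (135.347,22.372) → (73.095,22.372) → (73.095,79.232) (closed)

[3] `<polyline>` line segment, #ff00ff→cut S845 F838: (177.998,115.892) → (54.798,66.621)

G21
G90
G00 X185.102 Y91.838
M4 S845
G1 X141.671 Y85.155 F838
G1 X105.980 Y72.120
G1 X78.029 Y52.733
G1 X57.819 Y26.994
M5
G00 X73.095 Y79.232
M4 S845
G1 X135.347 Y79.232 F838
G1 X135.347 Y22.372
G1 X73.095 Y22.372
G1 X73.095 Y79.232
M5
G00 X177.998 Y115.892
M4 S845
G1 X54.798 Y66.621 F838
M5
G00 X0.000 Y0.000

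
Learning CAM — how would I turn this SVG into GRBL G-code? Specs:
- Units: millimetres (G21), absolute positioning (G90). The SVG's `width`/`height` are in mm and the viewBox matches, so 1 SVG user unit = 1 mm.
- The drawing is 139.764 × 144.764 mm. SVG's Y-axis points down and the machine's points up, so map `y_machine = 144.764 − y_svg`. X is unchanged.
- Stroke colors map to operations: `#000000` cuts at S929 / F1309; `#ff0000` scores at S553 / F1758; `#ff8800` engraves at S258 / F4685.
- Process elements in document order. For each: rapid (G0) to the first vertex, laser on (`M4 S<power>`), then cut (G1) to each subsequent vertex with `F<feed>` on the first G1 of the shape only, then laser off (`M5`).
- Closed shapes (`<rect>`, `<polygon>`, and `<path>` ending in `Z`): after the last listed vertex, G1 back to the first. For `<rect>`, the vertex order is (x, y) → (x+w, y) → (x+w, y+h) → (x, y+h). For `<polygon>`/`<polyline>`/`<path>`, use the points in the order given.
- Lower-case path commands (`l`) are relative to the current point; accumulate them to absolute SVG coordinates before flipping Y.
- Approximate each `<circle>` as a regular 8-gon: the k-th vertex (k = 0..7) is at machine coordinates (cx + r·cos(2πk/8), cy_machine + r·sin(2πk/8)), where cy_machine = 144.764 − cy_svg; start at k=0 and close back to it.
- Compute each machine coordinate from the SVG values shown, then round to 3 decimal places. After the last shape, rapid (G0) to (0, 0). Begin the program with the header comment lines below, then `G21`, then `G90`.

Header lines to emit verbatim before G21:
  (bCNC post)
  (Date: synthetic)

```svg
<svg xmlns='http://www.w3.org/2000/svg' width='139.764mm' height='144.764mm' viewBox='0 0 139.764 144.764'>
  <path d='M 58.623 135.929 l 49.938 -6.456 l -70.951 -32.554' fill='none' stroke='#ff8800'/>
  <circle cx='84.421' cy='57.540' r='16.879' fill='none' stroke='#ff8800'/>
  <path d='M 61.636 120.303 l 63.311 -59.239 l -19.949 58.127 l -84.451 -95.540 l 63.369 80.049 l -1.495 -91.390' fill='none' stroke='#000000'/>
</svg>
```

(bCNC post)
(Date: synthetic)
G21
G90
G0 X58.623 Y8.835
M4 S258
G1 X108.561 Y15.291 F4685
G1 X37.610 Y47.845
M5
G0 X101.300 Y87.224
M4 S258
G1 X96.356 Y99.159 F4685
G1 X84.421 Y104.103
G1 X72.486 Y99.159
G1 X67.542 Y87.224
G1 X72.486 Y75.289
G1 X84.421 Y70.345
G1 X96.356 Y75.289
G1 X101.300 Y87.224
M5
G0 X61.636 Y24.461
M4 S929
G1 X124.947 Y83.700 F1309
G1 X104.998 Y25.573
G1 X20.547 Y121.113
G1 X83.916 Y41.064
G1 X82.421 Y132.454
M5
G0 X0.000 Y0.000

1 u = 1 mm; y_m = 144.764 − y.

[1] `<path>` open polyline, #ff8800→engrave S258 F4685: (58.623,8.835) → (108.561,15.291) → (37.610,47.845)

[2] `<circle>` circle, #ff8800→engrave S258 F4685: (101.300,87.224) → (96.356,99.159) → (84.421,104.103) → (72.486,99.159) → (67.542,87.224) → (72.486,75.289) → (84.421,70.345) → (96.356,75.289) → (101.300,87.224) (closed)

[3] `<path>` open polyline, #000000→cut S929 F1309: (61.636,24.461) → (124.947,83.700) → (104.998,25.573) → (20.547,121.113) → (83.916,41.064) → (82.421,132.454)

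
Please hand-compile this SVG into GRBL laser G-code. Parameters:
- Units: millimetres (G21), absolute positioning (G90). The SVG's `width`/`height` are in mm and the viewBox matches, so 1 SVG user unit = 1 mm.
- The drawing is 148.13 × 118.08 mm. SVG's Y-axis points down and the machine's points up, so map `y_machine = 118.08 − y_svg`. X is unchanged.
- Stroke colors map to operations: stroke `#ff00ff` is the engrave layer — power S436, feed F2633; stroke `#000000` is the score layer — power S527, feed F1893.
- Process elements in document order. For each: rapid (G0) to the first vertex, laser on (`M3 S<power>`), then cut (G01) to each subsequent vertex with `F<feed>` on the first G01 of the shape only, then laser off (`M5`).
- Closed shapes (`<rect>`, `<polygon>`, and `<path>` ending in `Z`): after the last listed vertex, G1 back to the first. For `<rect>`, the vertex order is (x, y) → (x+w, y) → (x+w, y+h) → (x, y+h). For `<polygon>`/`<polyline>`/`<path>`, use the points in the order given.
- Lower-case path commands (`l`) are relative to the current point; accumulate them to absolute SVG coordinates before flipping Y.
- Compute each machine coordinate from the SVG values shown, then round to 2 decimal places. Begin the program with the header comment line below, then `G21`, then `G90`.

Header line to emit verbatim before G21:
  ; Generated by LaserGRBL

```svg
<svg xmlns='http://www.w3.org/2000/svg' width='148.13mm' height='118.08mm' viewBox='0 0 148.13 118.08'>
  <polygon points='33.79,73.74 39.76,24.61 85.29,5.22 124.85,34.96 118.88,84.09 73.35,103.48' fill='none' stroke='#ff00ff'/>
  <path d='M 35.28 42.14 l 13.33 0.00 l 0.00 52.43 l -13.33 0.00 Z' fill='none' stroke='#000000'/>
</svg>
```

; Generated by LaserGRBL
G21
G90
G0 X33.79 Y44.34
M3 S436
G01 X39.76 Y93.47 F2633
G01 X85.29 Y112.86
G01 X124.85 Y83.12
G01 X118.88 Y33.99
G01 X73.35 Y14.60
G01 X33.79 Y44.34
M5
G0 X35.28 Y75.94
M3 S527
G01 X48.61 Y75.94 F1893
G01 X48.61 Y23.51
G01 X35.28 Y23.51
G01 X35.28 Y75.94
M5

Since the viewBox matches the mm dimensions, user units are millimetres directly. The only transform is the Y-flip y_m = 118.08 − y_svg.

Shape 1 is a regular polygon drawn with `<polygon>`. Its stroke #ff00ff means engrave at S436, F2633. After flipping Y the toolpath is (33.79,44.34) → (39.76,93.47) → (85.29,112.86) → (124.85,83.12) → (118.88,33.99) → (73.35,14.60) → (33.79,44.34), returning to the start.

Shape 2 is a rectangle drawn with `<path>`. Its stroke #000000 means score at S527, F1893. After flipping Y the toolpath is (35.28,75.94) → (48.61,75.94) → (48.61,23.51) → (35.28,23.51) → (35.28,75.94), returning to the start.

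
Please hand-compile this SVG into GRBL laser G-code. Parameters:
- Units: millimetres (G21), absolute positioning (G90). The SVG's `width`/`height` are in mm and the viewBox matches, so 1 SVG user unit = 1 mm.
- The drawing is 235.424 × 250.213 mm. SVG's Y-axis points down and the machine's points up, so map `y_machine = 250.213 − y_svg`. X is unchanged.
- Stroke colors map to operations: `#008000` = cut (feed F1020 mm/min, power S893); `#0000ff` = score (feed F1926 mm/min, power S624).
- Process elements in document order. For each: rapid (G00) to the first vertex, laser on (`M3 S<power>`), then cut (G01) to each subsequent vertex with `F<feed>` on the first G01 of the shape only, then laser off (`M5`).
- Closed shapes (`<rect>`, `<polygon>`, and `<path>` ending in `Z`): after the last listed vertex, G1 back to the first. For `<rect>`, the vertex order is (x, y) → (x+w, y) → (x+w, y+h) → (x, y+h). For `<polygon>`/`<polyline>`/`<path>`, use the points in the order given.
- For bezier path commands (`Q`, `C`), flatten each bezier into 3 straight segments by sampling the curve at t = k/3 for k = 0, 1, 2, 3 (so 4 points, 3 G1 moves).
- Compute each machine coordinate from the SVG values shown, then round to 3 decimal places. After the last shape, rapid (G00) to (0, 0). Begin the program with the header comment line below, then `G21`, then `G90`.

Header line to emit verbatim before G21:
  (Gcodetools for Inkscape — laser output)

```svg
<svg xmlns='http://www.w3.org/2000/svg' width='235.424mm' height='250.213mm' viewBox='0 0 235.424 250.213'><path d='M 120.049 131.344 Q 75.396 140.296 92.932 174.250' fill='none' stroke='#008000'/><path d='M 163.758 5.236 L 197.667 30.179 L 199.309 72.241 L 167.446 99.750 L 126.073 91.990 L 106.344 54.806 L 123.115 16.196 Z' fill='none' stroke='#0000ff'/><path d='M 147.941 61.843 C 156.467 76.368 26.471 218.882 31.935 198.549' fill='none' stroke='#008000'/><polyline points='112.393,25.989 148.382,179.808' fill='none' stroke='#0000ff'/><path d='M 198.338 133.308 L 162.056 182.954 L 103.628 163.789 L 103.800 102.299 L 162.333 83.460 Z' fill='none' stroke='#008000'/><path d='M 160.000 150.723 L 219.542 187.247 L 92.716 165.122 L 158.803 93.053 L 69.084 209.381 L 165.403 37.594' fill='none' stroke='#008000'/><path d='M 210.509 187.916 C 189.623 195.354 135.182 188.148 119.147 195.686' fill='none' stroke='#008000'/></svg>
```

viewBox `0 0 235.424 250.213` with mm width/height → 1 unit = 1 mm. Flip: y_m = 250.213 − y_svg.

**Shape 1** — `<path>` quadratic bezier, stroke `#008000` → cut (S893, F1020). Control points (SVG): P0=(120.049,131.344), P1=(75.396,140.296), P2=(92.932,174.250); sampled at t=k/3. Machine vertices: (120.049,118.869) → (97.190,110.123) → (88.151,95.821) → (92.932,75.963). Open path.

**Shape 2** — `<path>` regular polygon, stroke `#0000ff` → score (S624, F1926). Machine vertices: (163.758,244.977) → (197.667,220.034) → (199.309,177.972) → (167.446,150.463) → (126.073,158.223) → (106.344,195.407) → (123.115,234.017) → (163.758,244.977). Closed: final G1 returns to the first vertex.

**Shape 3** — `<path>` cubic bezier, stroke `#008000` → cut (S893, F1020). Control points (SVG): P0=(147.941,61.843), P1=(156.467,76.368), P2=(26.471,218.882), P3=(31.935,198.549); sampled at t=k/3. Machine vertices: (147.941,188.370) → (120.440,141.954) → (61.477,74.842) → (31.935,51.664). Open path.

**Shape 4** — `<polyline>` line segment, stroke `#0000ff` → score (S624, F1926). Machine vertices: (112.393,224.224) → (148.382,70.405). Open path.

**Shape 5** — `<path>` regular polygon, stroke `#008000` → cut (S893, F1020). Machine vertices: (198.338,116.905) → (162.056,67.259) → (103.628,86.424) → (103.800,147.914) → (162.333,166.753) → (198.338,116.905). Closed: final G1 returns to the first vertex.

**Shape 6** — `<path>` open polyline, stroke `#008000` → cut (S893, F1020). Machine vertices: (160.000,99.490) → (219.542,62.966) → (92.716,85.091) → (158.803,157.160) → (69.084,40.832) → (165.403,212.619). Open path.

**Shape 7** — `<path>` cubic bezier, stroke `#008000` → cut (S893, F1020). Control points (SVG): P0=(210.509,187.916), P1=(189.623,195.354), P2=(135.182,188.148), P3=(119.147,195.686); sampled at t=k/3. Machine vertices: (210.509,62.297) → (181.103,58.652) → (145.319,58.239) → (119.147,54.527). Open path.

(Gcodetools for Inkscape — laser output)
G21
G90
G00 X120.049 Y118.869
M3 S893
G01 X97.190 Y110.123 F1020
G01 X88.151 Y95.821
G01 X92.932 Y75.963
M5
G00 X163.758 Y244.977
M3 S624
G01 X197.667 Y220.034 F1926
G01 X199.309 Y177.972
G01 X167.446 Y150.463
G01 X126.073 Y158.223
G01 X106.344 Y195.407
G01 X123.115 Y234.017
G01 X163.758 Y244.977
M5
G00 X147.941 Y188.370
M3 S893
G01 X120.440 Y141.954 F1020
G01 X61.477 Y74.842
G01 X31.935 Y51.664
M5
G00 X112.393 Y224.224
M3 S624
G01 X148.382 Y70.405 F1926
M5
G00 X198.338 Y116.905
M3 S893
G01 X162.056 Y67.259 F1020
G01 X103.628 Y86.424
G01 X103.800 Y147.914
G01 X162.333 Y166.753
G01 X198.338 Y116.905
M5
G00 X160.000 Y99.490
M3 S893
G01 X219.542 Y62.966 F1020
G01 X92.716 Y85.091
G01 X158.803 Y157.160
G01 X69.084 Y40.832
G01 X165.403 Y212.619
M5
G00 X210.509 Y62.297
M3 S893
G01 X181.103 Y58.652 F1020
G01 X145.319 Y58.239
G01 X119.147 Y54.527
M5
G00 X0.000 Y0.000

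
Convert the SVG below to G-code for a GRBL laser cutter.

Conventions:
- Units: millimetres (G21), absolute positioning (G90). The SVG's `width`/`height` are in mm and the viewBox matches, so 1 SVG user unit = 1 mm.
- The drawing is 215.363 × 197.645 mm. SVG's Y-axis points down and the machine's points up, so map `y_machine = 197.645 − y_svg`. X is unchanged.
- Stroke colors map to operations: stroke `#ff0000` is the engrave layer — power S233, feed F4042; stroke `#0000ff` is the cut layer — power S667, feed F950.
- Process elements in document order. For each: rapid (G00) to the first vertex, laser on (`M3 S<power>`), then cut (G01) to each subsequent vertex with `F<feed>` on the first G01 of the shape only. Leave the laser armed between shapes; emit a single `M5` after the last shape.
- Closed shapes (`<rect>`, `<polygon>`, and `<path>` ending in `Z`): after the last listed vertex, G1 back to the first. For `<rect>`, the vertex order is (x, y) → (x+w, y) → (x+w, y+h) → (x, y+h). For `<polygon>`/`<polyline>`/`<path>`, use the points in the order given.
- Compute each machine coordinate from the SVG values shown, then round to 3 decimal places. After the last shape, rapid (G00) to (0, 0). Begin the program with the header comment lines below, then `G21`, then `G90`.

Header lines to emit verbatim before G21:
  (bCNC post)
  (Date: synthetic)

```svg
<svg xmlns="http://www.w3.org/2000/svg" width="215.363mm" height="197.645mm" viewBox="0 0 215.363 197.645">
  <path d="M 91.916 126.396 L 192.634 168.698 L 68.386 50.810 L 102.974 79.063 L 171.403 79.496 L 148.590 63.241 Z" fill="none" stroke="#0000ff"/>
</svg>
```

1 u = 1 mm; y_m = 197.645 − y.

[1] `<path>` closed polygon, #0000ff→cut S667 F950: (91.916,71.249) → (192.634,28.947) → (68.386,146.835) → (102.974,118.582) → (171.403,118.149) → (148.590,134.404) → (91.916,71.249) (closed)

(bCNC post)
(Date: synthetic)
G21
G90
G00 X91.916 Y71.249
M3 S667
G01 X192.634 Y28.947 F950
G01 X68.386 Y146.835
G01 X102.974 Y118.582
G01 X171.403 Y118.149
G01 X148.590 Y134.404
G01 X91.916 Y71.249
M5
G00 X0.000 Y0.000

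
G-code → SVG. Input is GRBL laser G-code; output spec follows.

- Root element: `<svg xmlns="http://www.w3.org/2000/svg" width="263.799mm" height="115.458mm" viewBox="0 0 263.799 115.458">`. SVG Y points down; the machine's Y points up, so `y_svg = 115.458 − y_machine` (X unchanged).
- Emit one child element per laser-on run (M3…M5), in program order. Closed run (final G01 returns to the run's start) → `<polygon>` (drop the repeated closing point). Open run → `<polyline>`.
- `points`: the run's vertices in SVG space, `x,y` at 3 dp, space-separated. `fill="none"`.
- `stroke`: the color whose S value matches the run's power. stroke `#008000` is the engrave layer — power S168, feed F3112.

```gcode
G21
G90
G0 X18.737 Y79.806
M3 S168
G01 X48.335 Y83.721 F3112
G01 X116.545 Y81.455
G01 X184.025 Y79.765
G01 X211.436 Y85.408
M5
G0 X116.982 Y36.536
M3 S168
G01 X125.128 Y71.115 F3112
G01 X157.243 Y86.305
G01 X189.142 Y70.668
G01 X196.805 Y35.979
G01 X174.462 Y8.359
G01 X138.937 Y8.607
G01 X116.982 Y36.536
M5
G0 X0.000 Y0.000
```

Each laser-on run becomes one SVG element. Flip Y back into SVG space with y_svg = 115.458 − y_machine. Every run uses S168, so all elements get stroke `#008000` (engrave).

Run 1: The run is open, so emit a `<polyline>` with points (Y-flipped): 18.737,35.652 48.335,31.737 116.545,34.003 184.025,35.693 211.436,30.050.

Run 2: The run returns to its start, so emit a `<polygon>` with points (Y-flipped): 116.982,78.922 125.128,44.343 157.243,29.153 189.142,44.790 196.805,79.479 174.462,107.099 138.937,106.851.

<svg xmlns="http://www.w3.org/2000/svg" width="263.799mm" height="115.458mm" viewBox="0 0 263.799 115.458">
  <polyline points="18.737,35.652 48.335,31.737 116.545,34.003 184.025,35.693 211.436,30.050" fill="none" stroke="#008000"/>
  <polygon points="116.982,78.922 125.128,44.343 157.243,29.153 189.142,44.790 196.805,79.479 174.462,107.099 138.937,106.851" fill="none" stroke="#008000"/>
</svg>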